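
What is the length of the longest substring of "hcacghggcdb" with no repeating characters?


Input: "hcacghggcdb"
Sliding window (track last position of each char):
  Position 0 ('h'): window [0,0] length 1 -- new best
  Position 1 ('c'): window [0,1] length 2 -- new best
  Position 2 ('a'): window [0,2] length 3 -- new best
  Position 3 ('c'): repeat (last at 1), move window start to 2
  Position 3 ('c'): window [2,3] length 2
  Position 4 ('g'): window [2,4] length 3
  Position 5 ('h'): window [2,5] length 4 -- new best
  Position 6 ('g'): repeat (last at 4), move window start to 5
  Position 6 ('g'): window [5,6] length 2
  Position 7 ('g'): repeat (last at 6), move window start to 7
  Position 7 ('g'): window [7,7] length 1
  Position 8 ('c'): window [7,8] length 2
  Position 9 ('d'): window [7,9] length 3
  Position 10 ('b'): window [7,10] length 4
Longest substring with no repeats: "acgh" with length 4

4


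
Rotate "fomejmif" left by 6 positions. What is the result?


Input: "fomejmif", rotate left by 6
First 6 characters: "fomejm"
Remaining characters: "if"
Concatenate remaining + first: "if" + "fomejm" = "iffomejm"

iffomejm


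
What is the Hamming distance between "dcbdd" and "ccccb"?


Comparing "dcbdd" and "ccccb" position by position:
  Position 0: 'd' vs 'c' => differ
  Position 1: 'c' vs 'c' => same
  Position 2: 'b' vs 'c' => differ
  Position 3: 'd' vs 'c' => differ
  Position 4: 'd' vs 'b' => differ
Total differences (Hamming distance): 4

4


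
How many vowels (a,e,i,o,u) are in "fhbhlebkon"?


Input: fhbhlebkon
Checking each character:
  'f' at position 0: consonant
  'h' at position 1: consonant
  'b' at position 2: consonant
  'h' at position 3: consonant
  'l' at position 4: consonant
  'e' at position 5: vowel (running total: 1)
  'b' at position 6: consonant
  'k' at position 7: consonant
  'o' at position 8: vowel (running total: 2)
  'n' at position 9: consonant
Total vowels: 2

2


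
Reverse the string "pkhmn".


Input: pkhmn
Reading characters right to left:
  Position 4: 'n'
  Position 3: 'm'
  Position 2: 'h'
  Position 1: 'k'
  Position 0: 'p'
Reversed: nmhkp

nmhkp


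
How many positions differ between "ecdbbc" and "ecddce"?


Comparing "ecdbbc" and "ecddce" position by position:
  Position 0: 'e' vs 'e' => same
  Position 1: 'c' vs 'c' => same
  Position 2: 'd' vs 'd' => same
  Position 3: 'b' vs 'd' => DIFFER
  Position 4: 'b' vs 'c' => DIFFER
  Position 5: 'c' vs 'e' => DIFFER
Positions that differ: 3

3


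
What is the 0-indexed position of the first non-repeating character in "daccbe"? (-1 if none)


Input: daccbe
Character frequencies:
  'a': 1
  'b': 1
  'c': 2
  'd': 1
  'e': 1
Scanning left to right for freq == 1:
  Position 0 ('d'): unique! => answer = 0

0


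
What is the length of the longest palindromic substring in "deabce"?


Input: "deabce"
Checking substrings for palindromes:
  No multi-char palindromic substrings found
Longest palindromic substring: "d" with length 1

1


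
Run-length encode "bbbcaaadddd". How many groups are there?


Input: bbbcaaadddd
Scanning for consecutive runs:
  Group 1: 'b' x 3 (positions 0-2)
  Group 2: 'c' x 1 (positions 3-3)
  Group 3: 'a' x 3 (positions 4-6)
  Group 4: 'd' x 4 (positions 7-10)
Total groups: 4

4


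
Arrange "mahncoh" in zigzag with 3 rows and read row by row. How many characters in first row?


Zigzag "mahncoh" into 3 rows:
Placing characters:
  'm' => row 0
  'a' => row 1
  'h' => row 2
  'n' => row 1
  'c' => row 0
  'o' => row 1
  'h' => row 2
Rows:
  Row 0: "mc"
  Row 1: "ano"
  Row 2: "hh"
First row length: 2

2


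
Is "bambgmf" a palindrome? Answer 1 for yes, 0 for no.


Input: bambgmf
Reversed: fmgbmab
  Compare pos 0 ('b') with pos 6 ('f'): MISMATCH
  Compare pos 1 ('a') with pos 5 ('m'): MISMATCH
  Compare pos 2 ('m') with pos 4 ('g'): MISMATCH
Result: not a palindrome

0


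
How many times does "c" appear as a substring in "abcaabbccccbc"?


Searching for "c" in "abcaabbccccbc"
Scanning each position:
  Position 0: "a" => no
  Position 1: "b" => no
  Position 2: "c" => MATCH
  Position 3: "a" => no
  Position 4: "a" => no
  Position 5: "b" => no
  Position 6: "b" => no
  Position 7: "c" => MATCH
  Position 8: "c" => MATCH
  Position 9: "c" => MATCH
  Position 10: "c" => MATCH
  Position 11: "b" => no
  Position 12: "c" => MATCH
Total occurrences: 6

6


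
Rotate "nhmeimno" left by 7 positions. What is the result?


Input: "nhmeimno", rotate left by 7
First 7 characters: "nhmeimn"
Remaining characters: "o"
Concatenate remaining + first: "o" + "nhmeimn" = "onhmeimn"

onhmeimn


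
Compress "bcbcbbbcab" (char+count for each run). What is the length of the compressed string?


Input: bcbcbbbcab
Runs:
  'b' x 1 => "b1"
  'c' x 1 => "c1"
  'b' x 1 => "b1"
  'c' x 1 => "c1"
  'b' x 3 => "b3"
  'c' x 1 => "c1"
  'a' x 1 => "a1"
  'b' x 1 => "b1"
Compressed: "b1c1b1c1b3c1a1b1"
Compressed length: 16

16


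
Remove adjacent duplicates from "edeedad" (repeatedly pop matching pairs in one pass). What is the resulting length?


Input: edeedad
Stack-based adjacent duplicate removal:
  Read 'e': push. Stack: e
  Read 'd': push. Stack: ed
  Read 'e': push. Stack: ede
  Read 'e': matches stack top 'e' => pop. Stack: ed
  Read 'd': matches stack top 'd' => pop. Stack: e
  Read 'a': push. Stack: ea
  Read 'd': push. Stack: ead
Final stack: "ead" (length 3)

3


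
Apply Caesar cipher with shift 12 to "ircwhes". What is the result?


Caesar cipher: shift "ircwhes" by 12
  'i' (pos 8) + 12 = pos 20 = 'u'
  'r' (pos 17) + 12 = pos 3 = 'd'
  'c' (pos 2) + 12 = pos 14 = 'o'
  'w' (pos 22) + 12 = pos 8 = 'i'
  'h' (pos 7) + 12 = pos 19 = 't'
  'e' (pos 4) + 12 = pos 16 = 'q'
  's' (pos 18) + 12 = pos 4 = 'e'
Result: udoitqe

udoitqe


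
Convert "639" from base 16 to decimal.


Input: "639" in base 16
Positional expansion:
  Digit '6' (value 6) x 16^2 = 1536
  Digit '3' (value 3) x 16^1 = 48
  Digit '9' (value 9) x 16^0 = 9
Sum = 1593

1593


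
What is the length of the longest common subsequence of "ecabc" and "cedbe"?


LCS of "ecabc" and "cedbe"
DP table:
           c    e    d    b    e
      0    0    0    0    0    0
  e   0    0    1    1    1    1
  c   0    1    1    1    1    1
  a   0    1    1    1    1    1
  b   0    1    1    1    2    2
  c   0    1    1    1    2    2
LCS length = dp[5][5] = 2

2


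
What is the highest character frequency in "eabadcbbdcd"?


Input: eabadcbbdcd
Character counts:
  'a': 2
  'b': 3
  'c': 2
  'd': 3
  'e': 1
Maximum frequency: 3

3


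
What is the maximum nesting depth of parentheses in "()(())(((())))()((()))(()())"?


Input: "()(())(((())))()((()))(()())"
Tracking depth:
  Position 0 '(': depth becomes 1
  Position 1 ')': depth becomes 0
  Position 2 '(': depth becomes 1
  Position 3 '(': depth becomes 2
  Position 4 ')': depth becomes 1
  Position 5 ')': depth becomes 0
  Position 6 '(': depth becomes 1
  Position 7 '(': depth becomes 2
  Position 8 '(': depth becomes 3
  Position 9 '(': depth becomes 4
  Position 10 ')': depth becomes 3
  Position 11 ')': depth becomes 2
  Position 12 ')': depth becomes 1
  Position 13 ')': depth becomes 0
  Position 14 '(': depth becomes 1
  Position 15 ')': depth becomes 0
  Position 16 '(': depth becomes 1
  Position 17 '(': depth becomes 2
  Position 18 '(': depth becomes 3
  Position 19 ')': depth becomes 2
  Position 20 ')': depth becomes 1
  Position 21 ')': depth becomes 0
  Position 22 '(': depth becomes 1
  Position 23 '(': depth becomes 2
  Position 24 ')': depth becomes 1
  Position 25 '(': depth becomes 2
  Position 26 ')': depth becomes 1
  Position 27 ')': depth becomes 0
Maximum depth reached: 4

4


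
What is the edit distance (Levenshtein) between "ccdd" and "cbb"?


Computing edit distance: "ccdd" -> "cbb"
DP table:
           c    b    b
      0    1    2    3
  c   1    0    1    2
  c   2    1    1    2
  d   3    2    2    2
  d   4    3    3    3
Edit distance = dp[4][3] = 3

3


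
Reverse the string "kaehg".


Input: kaehg
Reading characters right to left:
  Position 4: 'g'
  Position 3: 'h'
  Position 2: 'e'
  Position 1: 'a'
  Position 0: 'k'
Reversed: gheak

gheak


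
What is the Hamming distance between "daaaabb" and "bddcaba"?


Comparing "daaaabb" and "bddcaba" position by position:
  Position 0: 'd' vs 'b' => differ
  Position 1: 'a' vs 'd' => differ
  Position 2: 'a' vs 'd' => differ
  Position 3: 'a' vs 'c' => differ
  Position 4: 'a' vs 'a' => same
  Position 5: 'b' vs 'b' => same
  Position 6: 'b' vs 'a' => differ
Total differences (Hamming distance): 5

5


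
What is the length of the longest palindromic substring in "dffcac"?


Input: "dffcac"
Checking substrings for palindromes:
  [3:6] "cac" (len 3) => palindrome
  [1:3] "ff" (len 2) => palindrome
Longest palindromic substring: "cac" with length 3

3


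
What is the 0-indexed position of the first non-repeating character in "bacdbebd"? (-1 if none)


Input: bacdbebd
Character frequencies:
  'a': 1
  'b': 3
  'c': 1
  'd': 2
  'e': 1
Scanning left to right for freq == 1:
  Position 0 ('b'): freq=3, skip
  Position 1 ('a'): unique! => answer = 1

1


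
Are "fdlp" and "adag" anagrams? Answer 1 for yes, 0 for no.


Strings: "fdlp", "adag"
Sorted first:  dflp
Sorted second: aadg
Differ at position 0: 'd' vs 'a' => not anagrams

0


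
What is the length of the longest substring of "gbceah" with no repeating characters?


Input: "gbceah"
Sliding window (track last position of each char):
  Position 0 ('g'): window [0,0] length 1 -- new best
  Position 1 ('b'): window [0,1] length 2 -- new best
  Position 2 ('c'): window [0,2] length 3 -- new best
  Position 3 ('e'): window [0,3] length 4 -- new best
  Position 4 ('a'): window [0,4] length 5 -- new best
  Position 5 ('h'): window [0,5] length 6 -- new best
Longest substring with no repeats: "gbceah" with length 6

6


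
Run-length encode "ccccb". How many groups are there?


Input: ccccb
Scanning for consecutive runs:
  Group 1: 'c' x 4 (positions 0-3)
  Group 2: 'b' x 1 (positions 4-4)
Total groups: 2

2


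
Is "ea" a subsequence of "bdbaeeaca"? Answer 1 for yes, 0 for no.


Check if "ea" is a subsequence of "bdbaeeaca"
Greedy scan:
  Position 0 ('b'): no match needed
  Position 1 ('d'): no match needed
  Position 2 ('b'): no match needed
  Position 3 ('a'): no match needed
  Position 4 ('e'): matches sub[0] = 'e'
  Position 5 ('e'): no match needed
  Position 6 ('a'): matches sub[1] = 'a'
  Position 7 ('c'): no match needed
  Position 8 ('a'): no match needed
All 2 characters matched => is a subsequence

1


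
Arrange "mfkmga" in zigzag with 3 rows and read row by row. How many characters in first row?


Zigzag "mfkmga" into 3 rows:
Placing characters:
  'm' => row 0
  'f' => row 1
  'k' => row 2
  'm' => row 1
  'g' => row 0
  'a' => row 1
Rows:
  Row 0: "mg"
  Row 1: "fma"
  Row 2: "k"
First row length: 2

2


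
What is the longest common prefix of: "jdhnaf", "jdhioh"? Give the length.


Words: jdhnaf, jdhioh
  Position 0: all 'j' => match
  Position 1: all 'd' => match
  Position 2: all 'h' => match
  Position 3: ('n', 'i') => mismatch, stop
LCP = "jdh" (length 3)

3


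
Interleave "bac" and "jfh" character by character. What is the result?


Interleaving "bac" and "jfh":
  Position 0: 'b' from first, 'j' from second => "bj"
  Position 1: 'a' from first, 'f' from second => "af"
  Position 2: 'c' from first, 'h' from second => "ch"
Result: bjafch

bjafch


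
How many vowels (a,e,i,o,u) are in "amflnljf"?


Input: amflnljf
Checking each character:
  'a' at position 0: vowel (running total: 1)
  'm' at position 1: consonant
  'f' at position 2: consonant
  'l' at position 3: consonant
  'n' at position 4: consonant
  'l' at position 5: consonant
  'j' at position 6: consonant
  'f' at position 7: consonant
Total vowels: 1

1


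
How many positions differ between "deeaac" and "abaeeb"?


Comparing "deeaac" and "abaeeb" position by position:
  Position 0: 'd' vs 'a' => DIFFER
  Position 1: 'e' vs 'b' => DIFFER
  Position 2: 'e' vs 'a' => DIFFER
  Position 3: 'a' vs 'e' => DIFFER
  Position 4: 'a' vs 'e' => DIFFER
  Position 5: 'c' vs 'b' => DIFFER
Positions that differ: 6

6


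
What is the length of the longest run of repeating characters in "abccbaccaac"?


Input: "abccbaccaac"
Scanning for longest run:
  Position 1 ('b'): new char, reset run to 1
  Position 2 ('c'): new char, reset run to 1
  Position 3 ('c'): continues run of 'c', length=2
  Position 4 ('b'): new char, reset run to 1
  Position 5 ('a'): new char, reset run to 1
  Position 6 ('c'): new char, reset run to 1
  Position 7 ('c'): continues run of 'c', length=2
  Position 8 ('a'): new char, reset run to 1
  Position 9 ('a'): continues run of 'a', length=2
  Position 10 ('c'): new char, reset run to 1
Longest run: 'c' with length 2

2


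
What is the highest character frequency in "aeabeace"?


Input: aeabeace
Character counts:
  'a': 3
  'b': 1
  'c': 1
  'e': 3
Maximum frequency: 3

3


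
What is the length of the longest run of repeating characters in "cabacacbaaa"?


Input: "cabacacbaaa"
Scanning for longest run:
  Position 1 ('a'): new char, reset run to 1
  Position 2 ('b'): new char, reset run to 1
  Position 3 ('a'): new char, reset run to 1
  Position 4 ('c'): new char, reset run to 1
  Position 5 ('a'): new char, reset run to 1
  Position 6 ('c'): new char, reset run to 1
  Position 7 ('b'): new char, reset run to 1
  Position 8 ('a'): new char, reset run to 1
  Position 9 ('a'): continues run of 'a', length=2
  Position 10 ('a'): continues run of 'a', length=3
Longest run: 'a' with length 3

3


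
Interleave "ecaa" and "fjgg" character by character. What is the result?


Interleaving "ecaa" and "fjgg":
  Position 0: 'e' from first, 'f' from second => "ef"
  Position 1: 'c' from first, 'j' from second => "cj"
  Position 2: 'a' from first, 'g' from second => "ag"
  Position 3: 'a' from first, 'g' from second => "ag"
Result: efcjagag

efcjagag


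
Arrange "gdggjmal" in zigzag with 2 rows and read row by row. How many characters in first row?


Zigzag "gdggjmal" into 2 rows:
Placing characters:
  'g' => row 0
  'd' => row 1
  'g' => row 0
  'g' => row 1
  'j' => row 0
  'm' => row 1
  'a' => row 0
  'l' => row 1
Rows:
  Row 0: "ggja"
  Row 1: "dgml"
First row length: 4

4


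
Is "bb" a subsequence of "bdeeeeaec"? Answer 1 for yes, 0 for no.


Check if "bb" is a subsequence of "bdeeeeaec"
Greedy scan:
  Position 0 ('b'): matches sub[0] = 'b'
  Position 1 ('d'): no match needed
  Position 2 ('e'): no match needed
  Position 3 ('e'): no match needed
  Position 4 ('e'): no match needed
  Position 5 ('e'): no match needed
  Position 6 ('a'): no match needed
  Position 7 ('e'): no match needed
  Position 8 ('c'): no match needed
Only matched 1/2 characters => not a subsequence

0


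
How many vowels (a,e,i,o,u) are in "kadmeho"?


Input: kadmeho
Checking each character:
  'k' at position 0: consonant
  'a' at position 1: vowel (running total: 1)
  'd' at position 2: consonant
  'm' at position 3: consonant
  'e' at position 4: vowel (running total: 2)
  'h' at position 5: consonant
  'o' at position 6: vowel (running total: 3)
Total vowels: 3

3


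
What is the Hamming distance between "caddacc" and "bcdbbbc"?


Comparing "caddacc" and "bcdbbbc" position by position:
  Position 0: 'c' vs 'b' => differ
  Position 1: 'a' vs 'c' => differ
  Position 2: 'd' vs 'd' => same
  Position 3: 'd' vs 'b' => differ
  Position 4: 'a' vs 'b' => differ
  Position 5: 'c' vs 'b' => differ
  Position 6: 'c' vs 'c' => same
Total differences (Hamming distance): 5

5


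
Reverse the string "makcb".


Input: makcb
Reading characters right to left:
  Position 4: 'b'
  Position 3: 'c'
  Position 2: 'k'
  Position 1: 'a'
  Position 0: 'm'
Reversed: bckam

bckam


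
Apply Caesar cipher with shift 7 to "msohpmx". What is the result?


Caesar cipher: shift "msohpmx" by 7
  'm' (pos 12) + 7 = pos 19 = 't'
  's' (pos 18) + 7 = pos 25 = 'z'
  'o' (pos 14) + 7 = pos 21 = 'v'
  'h' (pos 7) + 7 = pos 14 = 'o'
  'p' (pos 15) + 7 = pos 22 = 'w'
  'm' (pos 12) + 7 = pos 19 = 't'
  'x' (pos 23) + 7 = pos 4 = 'e'
Result: tzvowte

tzvowte


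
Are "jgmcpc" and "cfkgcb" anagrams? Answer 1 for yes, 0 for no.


Strings: "jgmcpc", "cfkgcb"
Sorted first:  ccgjmp
Sorted second: bccfgk
Differ at position 0: 'c' vs 'b' => not anagrams

0


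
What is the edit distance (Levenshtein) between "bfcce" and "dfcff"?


Computing edit distance: "bfcce" -> "dfcff"
DP table:
           d    f    c    f    f
      0    1    2    3    4    5
  b   1    1    2    3    4    5
  f   2    2    1    2    3    4
  c   3    3    2    1    2    3
  c   4    4    3    2    2    3
  e   5    5    4    3    3    3
Edit distance = dp[5][5] = 3

3


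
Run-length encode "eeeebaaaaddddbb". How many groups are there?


Input: eeeebaaaaddddbb
Scanning for consecutive runs:
  Group 1: 'e' x 4 (positions 0-3)
  Group 2: 'b' x 1 (positions 4-4)
  Group 3: 'a' x 4 (positions 5-8)
  Group 4: 'd' x 4 (positions 9-12)
  Group 5: 'b' x 2 (positions 13-14)
Total groups: 5

5


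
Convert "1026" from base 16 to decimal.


Input: "1026" in base 16
Positional expansion:
  Digit '1' (value 1) x 16^3 = 4096
  Digit '0' (value 0) x 16^2 = 0
  Digit '2' (value 2) x 16^1 = 32
  Digit '6' (value 6) x 16^0 = 6
Sum = 4134

4134


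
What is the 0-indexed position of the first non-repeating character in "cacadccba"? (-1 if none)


Input: cacadccba
Character frequencies:
  'a': 3
  'b': 1
  'c': 4
  'd': 1
Scanning left to right for freq == 1:
  Position 0 ('c'): freq=4, skip
  Position 1 ('a'): freq=3, skip
  Position 2 ('c'): freq=4, skip
  Position 3 ('a'): freq=3, skip
  Position 4 ('d'): unique! => answer = 4

4


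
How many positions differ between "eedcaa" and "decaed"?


Comparing "eedcaa" and "decaed" position by position:
  Position 0: 'e' vs 'd' => DIFFER
  Position 1: 'e' vs 'e' => same
  Position 2: 'd' vs 'c' => DIFFER
  Position 3: 'c' vs 'a' => DIFFER
  Position 4: 'a' vs 'e' => DIFFER
  Position 5: 'a' vs 'd' => DIFFER
Positions that differ: 5

5


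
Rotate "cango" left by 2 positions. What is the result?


Input: "cango", rotate left by 2
First 2 characters: "ca"
Remaining characters: "ngo"
Concatenate remaining + first: "ngo" + "ca" = "ngoca"

ngoca


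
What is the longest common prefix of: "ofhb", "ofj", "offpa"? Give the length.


Words: ofhb, ofj, offpa
  Position 0: all 'o' => match
  Position 1: all 'f' => match
  Position 2: ('h', 'j', 'f') => mismatch, stop
LCP = "of" (length 2)

2


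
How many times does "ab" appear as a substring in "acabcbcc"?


Searching for "ab" in "acabcbcc"
Scanning each position:
  Position 0: "ac" => no
  Position 1: "ca" => no
  Position 2: "ab" => MATCH
  Position 3: "bc" => no
  Position 4: "cb" => no
  Position 5: "bc" => no
  Position 6: "cc" => no
Total occurrences: 1

1


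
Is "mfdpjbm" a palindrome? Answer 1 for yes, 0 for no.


Input: mfdpjbm
Reversed: mbjpdfm
  Compare pos 0 ('m') with pos 6 ('m'): match
  Compare pos 1 ('f') with pos 5 ('b'): MISMATCH
  Compare pos 2 ('d') with pos 4 ('j'): MISMATCH
Result: not a palindrome

0


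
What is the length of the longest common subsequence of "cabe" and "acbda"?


LCS of "cabe" and "acbda"
DP table:
           a    c    b    d    a
      0    0    0    0    0    0
  c   0    0    1    1    1    1
  a   0    1    1    1    1    2
  b   0    1    1    2    2    2
  e   0    1    1    2    2    2
LCS length = dp[4][5] = 2

2


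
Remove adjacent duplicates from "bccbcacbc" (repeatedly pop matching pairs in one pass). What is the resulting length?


Input: bccbcacbc
Stack-based adjacent duplicate removal:
  Read 'b': push. Stack: b
  Read 'c': push. Stack: bc
  Read 'c': matches stack top 'c' => pop. Stack: b
  Read 'b': matches stack top 'b' => pop. Stack: (empty)
  Read 'c': push. Stack: c
  Read 'a': push. Stack: ca
  Read 'c': push. Stack: cac
  Read 'b': push. Stack: cacb
  Read 'c': push. Stack: cacbc
Final stack: "cacbc" (length 5)

5


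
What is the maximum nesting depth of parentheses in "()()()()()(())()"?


Input: "()()()()()(())()"
Tracking depth:
  Position 0 '(': depth becomes 1
  Position 1 ')': depth becomes 0
  Position 2 '(': depth becomes 1
  Position 3 ')': depth becomes 0
  Position 4 '(': depth becomes 1
  Position 5 ')': depth becomes 0
  Position 6 '(': depth becomes 1
  Position 7 ')': depth becomes 0
  Position 8 '(': depth becomes 1
  Position 9 ')': depth becomes 0
  Position 10 '(': depth becomes 1
  Position 11 '(': depth becomes 2
  Position 12 ')': depth becomes 1
  Position 13 ')': depth becomes 0
  Position 14 '(': depth becomes 1
  Position 15 ')': depth becomes 0
Maximum depth reached: 2

2


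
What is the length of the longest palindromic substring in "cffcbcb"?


Input: "cffcbcb"
Checking substrings for palindromes:
  [0:4] "cffc" (len 4) => palindrome
  [3:6] "cbc" (len 3) => palindrome
  [4:7] "bcb" (len 3) => palindrome
  [1:3] "ff" (len 2) => palindrome
Longest palindromic substring: "cffc" with length 4

4


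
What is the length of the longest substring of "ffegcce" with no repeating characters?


Input: "ffegcce"
Sliding window (track last position of each char):
  Position 0 ('f'): window [0,0] length 1 -- new best
  Position 1 ('f'): repeat (last at 0), move window start to 1
  Position 1 ('f'): window [1,1] length 1
  Position 2 ('e'): window [1,2] length 2 -- new best
  Position 3 ('g'): window [1,3] length 3 -- new best
  Position 4 ('c'): window [1,4] length 4 -- new best
  Position 5 ('c'): repeat (last at 4), move window start to 5
  Position 5 ('c'): window [5,5] length 1
  Position 6 ('e'): window [5,6] length 2
Longest substring with no repeats: "fegc" with length 4

4


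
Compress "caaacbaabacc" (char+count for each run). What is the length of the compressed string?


Input: caaacbaabacc
Runs:
  'c' x 1 => "c1"
  'a' x 3 => "a3"
  'c' x 1 => "c1"
  'b' x 1 => "b1"
  'a' x 2 => "a2"
  'b' x 1 => "b1"
  'a' x 1 => "a1"
  'c' x 2 => "c2"
Compressed: "c1a3c1b1a2b1a1c2"
Compressed length: 16

16


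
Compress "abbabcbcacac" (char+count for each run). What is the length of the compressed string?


Input: abbabcbcacac
Runs:
  'a' x 1 => "a1"
  'b' x 2 => "b2"
  'a' x 1 => "a1"
  'b' x 1 => "b1"
  'c' x 1 => "c1"
  'b' x 1 => "b1"
  'c' x 1 => "c1"
  'a' x 1 => "a1"
  'c' x 1 => "c1"
  'a' x 1 => "a1"
  'c' x 1 => "c1"
Compressed: "a1b2a1b1c1b1c1a1c1a1c1"
Compressed length: 22

22


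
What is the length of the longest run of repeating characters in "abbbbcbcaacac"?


Input: "abbbbcbcaacac"
Scanning for longest run:
  Position 1 ('b'): new char, reset run to 1
  Position 2 ('b'): continues run of 'b', length=2
  Position 3 ('b'): continues run of 'b', length=3
  Position 4 ('b'): continues run of 'b', length=4
  Position 5 ('c'): new char, reset run to 1
  Position 6 ('b'): new char, reset run to 1
  Position 7 ('c'): new char, reset run to 1
  Position 8 ('a'): new char, reset run to 1
  Position 9 ('a'): continues run of 'a', length=2
  Position 10 ('c'): new char, reset run to 1
  Position 11 ('a'): new char, reset run to 1
  Position 12 ('c'): new char, reset run to 1
Longest run: 'b' with length 4

4


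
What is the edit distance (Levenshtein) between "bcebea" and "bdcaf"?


Computing edit distance: "bcebea" -> "bdcaf"
DP table:
           b    d    c    a    f
      0    1    2    3    4    5
  b   1    0    1    2    3    4
  c   2    1    1    1    2    3
  e   3    2    2    2    2    3
  b   4    3    3    3    3    3
  e   5    4    4    4    4    4
  a   6    5    5    5    4    5
Edit distance = dp[6][5] = 5

5


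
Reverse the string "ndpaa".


Input: ndpaa
Reading characters right to left:
  Position 4: 'a'
  Position 3: 'a'
  Position 2: 'p'
  Position 1: 'd'
  Position 0: 'n'
Reversed: aapdn

aapdn


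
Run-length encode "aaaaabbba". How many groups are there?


Input: aaaaabbba
Scanning for consecutive runs:
  Group 1: 'a' x 5 (positions 0-4)
  Group 2: 'b' x 3 (positions 5-7)
  Group 3: 'a' x 1 (positions 8-8)
Total groups: 3

3


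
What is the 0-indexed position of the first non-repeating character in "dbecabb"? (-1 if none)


Input: dbecabb
Character frequencies:
  'a': 1
  'b': 3
  'c': 1
  'd': 1
  'e': 1
Scanning left to right for freq == 1:
  Position 0 ('d'): unique! => answer = 0

0


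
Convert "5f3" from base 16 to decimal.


Input: "5f3" in base 16
Positional expansion:
  Digit '5' (value 5) x 16^2 = 1280
  Digit 'f' (value 15) x 16^1 = 240
  Digit '3' (value 3) x 16^0 = 3
Sum = 1523

1523


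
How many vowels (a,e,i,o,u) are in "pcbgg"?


Input: pcbgg
Checking each character:
  'p' at position 0: consonant
  'c' at position 1: consonant
  'b' at position 2: consonant
  'g' at position 3: consonant
  'g' at position 4: consonant
Total vowels: 0

0


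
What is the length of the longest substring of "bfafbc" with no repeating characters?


Input: "bfafbc"
Sliding window (track last position of each char):
  Position 0 ('b'): window [0,0] length 1 -- new best
  Position 1 ('f'): window [0,1] length 2 -- new best
  Position 2 ('a'): window [0,2] length 3 -- new best
  Position 3 ('f'): repeat (last at 1), move window start to 2
  Position 3 ('f'): window [2,3] length 2
  Position 4 ('b'): window [2,4] length 3
  Position 5 ('c'): window [2,5] length 4 -- new best
Longest substring with no repeats: "afbc" with length 4

4


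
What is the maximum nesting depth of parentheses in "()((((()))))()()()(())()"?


Input: "()((((()))))()()()(())()"
Tracking depth:
  Position 0 '(': depth becomes 1
  Position 1 ')': depth becomes 0
  Position 2 '(': depth becomes 1
  Position 3 '(': depth becomes 2
  Position 4 '(': depth becomes 3
  Position 5 '(': depth becomes 4
  Position 6 '(': depth becomes 5
  Position 7 ')': depth becomes 4
  Position 8 ')': depth becomes 3
  Position 9 ')': depth becomes 2
  Position 10 ')': depth becomes 1
  Position 11 ')': depth becomes 0
  Position 12 '(': depth becomes 1
  Position 13 ')': depth becomes 0
  Position 14 '(': depth becomes 1
  Position 15 ')': depth becomes 0
  Position 16 '(': depth becomes 1
  Position 17 ')': depth becomes 0
  Position 18 '(': depth becomes 1
  Position 19 '(': depth becomes 2
  Position 20 ')': depth becomes 1
  Position 21 ')': depth becomes 0
  Position 22 '(': depth becomes 1
  Position 23 ')': depth becomes 0
Maximum depth reached: 5

5


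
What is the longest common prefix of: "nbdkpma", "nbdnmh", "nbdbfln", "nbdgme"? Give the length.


Words: nbdkpma, nbdnmh, nbdbfln, nbdgme
  Position 0: all 'n' => match
  Position 1: all 'b' => match
  Position 2: all 'd' => match
  Position 3: ('k', 'n', 'b', 'g') => mismatch, stop
LCP = "nbd" (length 3)

3


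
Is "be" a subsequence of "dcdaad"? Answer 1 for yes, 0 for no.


Check if "be" is a subsequence of "dcdaad"
Greedy scan:
  Position 0 ('d'): no match needed
  Position 1 ('c'): no match needed
  Position 2 ('d'): no match needed
  Position 3 ('a'): no match needed
  Position 4 ('a'): no match needed
  Position 5 ('d'): no match needed
Only matched 0/2 characters => not a subsequence

0


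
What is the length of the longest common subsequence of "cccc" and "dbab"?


LCS of "cccc" and "dbab"
DP table:
           d    b    a    b
      0    0    0    0    0
  c   0    0    0    0    0
  c   0    0    0    0    0
  c   0    0    0    0    0
  c   0    0    0    0    0
LCS length = dp[4][4] = 0

0


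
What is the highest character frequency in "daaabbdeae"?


Input: daaabbdeae
Character counts:
  'a': 4
  'b': 2
  'd': 2
  'e': 2
Maximum frequency: 4

4


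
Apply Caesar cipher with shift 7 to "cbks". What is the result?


Caesar cipher: shift "cbks" by 7
  'c' (pos 2) + 7 = pos 9 = 'j'
  'b' (pos 1) + 7 = pos 8 = 'i'
  'k' (pos 10) + 7 = pos 17 = 'r'
  's' (pos 18) + 7 = pos 25 = 'z'
Result: jirz

jirz


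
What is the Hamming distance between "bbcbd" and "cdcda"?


Comparing "bbcbd" and "cdcda" position by position:
  Position 0: 'b' vs 'c' => differ
  Position 1: 'b' vs 'd' => differ
  Position 2: 'c' vs 'c' => same
  Position 3: 'b' vs 'd' => differ
  Position 4: 'd' vs 'a' => differ
Total differences (Hamming distance): 4

4


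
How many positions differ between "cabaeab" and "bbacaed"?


Comparing "cabaeab" and "bbacaed" position by position:
  Position 0: 'c' vs 'b' => DIFFER
  Position 1: 'a' vs 'b' => DIFFER
  Position 2: 'b' vs 'a' => DIFFER
  Position 3: 'a' vs 'c' => DIFFER
  Position 4: 'e' vs 'a' => DIFFER
  Position 5: 'a' vs 'e' => DIFFER
  Position 6: 'b' vs 'd' => DIFFER
Positions that differ: 7

7


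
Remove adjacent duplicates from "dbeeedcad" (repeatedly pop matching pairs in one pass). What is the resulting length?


Input: dbeeedcad
Stack-based adjacent duplicate removal:
  Read 'd': push. Stack: d
  Read 'b': push. Stack: db
  Read 'e': push. Stack: dbe
  Read 'e': matches stack top 'e' => pop. Stack: db
  Read 'e': push. Stack: dbe
  Read 'd': push. Stack: dbed
  Read 'c': push. Stack: dbedc
  Read 'a': push. Stack: dbedca
  Read 'd': push. Stack: dbedcad
Final stack: "dbedcad" (length 7)

7


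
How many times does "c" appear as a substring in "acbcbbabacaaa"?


Searching for "c" in "acbcbbabacaaa"
Scanning each position:
  Position 0: "a" => no
  Position 1: "c" => MATCH
  Position 2: "b" => no
  Position 3: "c" => MATCH
  Position 4: "b" => no
  Position 5: "b" => no
  Position 6: "a" => no
  Position 7: "b" => no
  Position 8: "a" => no
  Position 9: "c" => MATCH
  Position 10: "a" => no
  Position 11: "a" => no
  Position 12: "a" => no
Total occurrences: 3

3


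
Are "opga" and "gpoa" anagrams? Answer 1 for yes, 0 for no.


Strings: "opga", "gpoa"
Sorted first:  agop
Sorted second: agop
Sorted forms match => anagrams

1


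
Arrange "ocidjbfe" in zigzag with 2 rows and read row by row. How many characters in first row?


Zigzag "ocidjbfe" into 2 rows:
Placing characters:
  'o' => row 0
  'c' => row 1
  'i' => row 0
  'd' => row 1
  'j' => row 0
  'b' => row 1
  'f' => row 0
  'e' => row 1
Rows:
  Row 0: "oijf"
  Row 1: "cdbe"
First row length: 4

4


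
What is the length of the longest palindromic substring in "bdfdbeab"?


Input: "bdfdbeab"
Checking substrings for palindromes:
  [0:5] "bdfdb" (len 5) => palindrome
  [1:4] "dfd" (len 3) => palindrome
Longest palindromic substring: "bdfdb" with length 5

5


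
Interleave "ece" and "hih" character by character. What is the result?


Interleaving "ece" and "hih":
  Position 0: 'e' from first, 'h' from second => "eh"
  Position 1: 'c' from first, 'i' from second => "ci"
  Position 2: 'e' from first, 'h' from second => "eh"
Result: ehcieh

ehcieh


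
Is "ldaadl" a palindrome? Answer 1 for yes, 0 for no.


Input: ldaadl
Reversed: ldaadl
  Compare pos 0 ('l') with pos 5 ('l'): match
  Compare pos 1 ('d') with pos 4 ('d'): match
  Compare pos 2 ('a') with pos 3 ('a'): match
Result: palindrome

1


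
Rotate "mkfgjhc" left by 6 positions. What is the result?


Input: "mkfgjhc", rotate left by 6
First 6 characters: "mkfgjh"
Remaining characters: "c"
Concatenate remaining + first: "c" + "mkfgjh" = "cmkfgjh"

cmkfgjh


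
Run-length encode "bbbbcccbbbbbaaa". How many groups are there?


Input: bbbbcccbbbbbaaa
Scanning for consecutive runs:
  Group 1: 'b' x 4 (positions 0-3)
  Group 2: 'c' x 3 (positions 4-6)
  Group 3: 'b' x 5 (positions 7-11)
  Group 4: 'a' x 3 (positions 12-14)
Total groups: 4

4


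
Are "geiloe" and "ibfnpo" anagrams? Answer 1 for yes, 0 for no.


Strings: "geiloe", "ibfnpo"
Sorted first:  eegilo
Sorted second: bfinop
Differ at position 0: 'e' vs 'b' => not anagrams

0


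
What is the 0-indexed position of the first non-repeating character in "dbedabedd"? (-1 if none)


Input: dbedabedd
Character frequencies:
  'a': 1
  'b': 2
  'd': 4
  'e': 2
Scanning left to right for freq == 1:
  Position 0 ('d'): freq=4, skip
  Position 1 ('b'): freq=2, skip
  Position 2 ('e'): freq=2, skip
  Position 3 ('d'): freq=4, skip
  Position 4 ('a'): unique! => answer = 4

4


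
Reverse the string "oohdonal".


Input: oohdonal
Reading characters right to left:
  Position 7: 'l'
  Position 6: 'a'
  Position 5: 'n'
  Position 4: 'o'
  Position 3: 'd'
  Position 2: 'h'
  Position 1: 'o'
  Position 0: 'o'
Reversed: lanodhoo

lanodhoo


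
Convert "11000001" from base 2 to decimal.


Input: "11000001" in base 2
Positional expansion:
  Digit '1' (value 1) x 2^7 = 128
  Digit '1' (value 1) x 2^6 = 64
  Digit '0' (value 0) x 2^5 = 0
  Digit '0' (value 0) x 2^4 = 0
  Digit '0' (value 0) x 2^3 = 0
  Digit '0' (value 0) x 2^2 = 0
  Digit '0' (value 0) x 2^1 = 0
  Digit '1' (value 1) x 2^0 = 1
Sum = 193

193


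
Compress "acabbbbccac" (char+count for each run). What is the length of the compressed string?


Input: acabbbbccac
Runs:
  'a' x 1 => "a1"
  'c' x 1 => "c1"
  'a' x 1 => "a1"
  'b' x 4 => "b4"
  'c' x 2 => "c2"
  'a' x 1 => "a1"
  'c' x 1 => "c1"
Compressed: "a1c1a1b4c2a1c1"
Compressed length: 14

14


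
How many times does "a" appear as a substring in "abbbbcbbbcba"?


Searching for "a" in "abbbbcbbbcba"
Scanning each position:
  Position 0: "a" => MATCH
  Position 1: "b" => no
  Position 2: "b" => no
  Position 3: "b" => no
  Position 4: "b" => no
  Position 5: "c" => no
  Position 6: "b" => no
  Position 7: "b" => no
  Position 8: "b" => no
  Position 9: "c" => no
  Position 10: "b" => no
  Position 11: "a" => MATCH
Total occurrences: 2

2


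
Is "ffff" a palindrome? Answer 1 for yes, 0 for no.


Input: ffff
Reversed: ffff
  Compare pos 0 ('f') with pos 3 ('f'): match
  Compare pos 1 ('f') with pos 2 ('f'): match
Result: palindrome

1


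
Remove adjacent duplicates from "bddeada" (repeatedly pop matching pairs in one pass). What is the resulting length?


Input: bddeada
Stack-based adjacent duplicate removal:
  Read 'b': push. Stack: b
  Read 'd': push. Stack: bd
  Read 'd': matches stack top 'd' => pop. Stack: b
  Read 'e': push. Stack: be
  Read 'a': push. Stack: bea
  Read 'd': push. Stack: bead
  Read 'a': push. Stack: beada
Final stack: "beada" (length 5)

5


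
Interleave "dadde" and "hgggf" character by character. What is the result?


Interleaving "dadde" and "hgggf":
  Position 0: 'd' from first, 'h' from second => "dh"
  Position 1: 'a' from first, 'g' from second => "ag"
  Position 2: 'd' from first, 'g' from second => "dg"
  Position 3: 'd' from first, 'g' from second => "dg"
  Position 4: 'e' from first, 'f' from second => "ef"
Result: dhagdgdgef

dhagdgdgef


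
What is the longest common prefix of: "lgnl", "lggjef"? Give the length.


Words: lgnl, lggjef
  Position 0: all 'l' => match
  Position 1: all 'g' => match
  Position 2: ('n', 'g') => mismatch, stop
LCP = "lg" (length 2)

2


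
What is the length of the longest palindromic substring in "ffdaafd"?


Input: "ffdaafd"
Checking substrings for palindromes:
  [0:2] "ff" (len 2) => palindrome
  [3:5] "aa" (len 2) => palindrome
Longest palindromic substring: "ff" with length 2

2


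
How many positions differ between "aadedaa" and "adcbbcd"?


Comparing "aadedaa" and "adcbbcd" position by position:
  Position 0: 'a' vs 'a' => same
  Position 1: 'a' vs 'd' => DIFFER
  Position 2: 'd' vs 'c' => DIFFER
  Position 3: 'e' vs 'b' => DIFFER
  Position 4: 'd' vs 'b' => DIFFER
  Position 5: 'a' vs 'c' => DIFFER
  Position 6: 'a' vs 'd' => DIFFER
Positions that differ: 6

6


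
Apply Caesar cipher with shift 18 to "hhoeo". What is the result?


Caesar cipher: shift "hhoeo" by 18
  'h' (pos 7) + 18 = pos 25 = 'z'
  'h' (pos 7) + 18 = pos 25 = 'z'
  'o' (pos 14) + 18 = pos 6 = 'g'
  'e' (pos 4) + 18 = pos 22 = 'w'
  'o' (pos 14) + 18 = pos 6 = 'g'
Result: zzgwg

zzgwg


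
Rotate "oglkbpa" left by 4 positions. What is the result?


Input: "oglkbpa", rotate left by 4
First 4 characters: "oglk"
Remaining characters: "bpa"
Concatenate remaining + first: "bpa" + "oglk" = "bpaoglk"

bpaoglk


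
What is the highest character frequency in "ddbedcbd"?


Input: ddbedcbd
Character counts:
  'b': 2
  'c': 1
  'd': 4
  'e': 1
Maximum frequency: 4

4


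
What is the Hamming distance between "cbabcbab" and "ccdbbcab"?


Comparing "cbabcbab" and "ccdbbcab" position by position:
  Position 0: 'c' vs 'c' => same
  Position 1: 'b' vs 'c' => differ
  Position 2: 'a' vs 'd' => differ
  Position 3: 'b' vs 'b' => same
  Position 4: 'c' vs 'b' => differ
  Position 5: 'b' vs 'c' => differ
  Position 6: 'a' vs 'a' => same
  Position 7: 'b' vs 'b' => same
Total differences (Hamming distance): 4

4


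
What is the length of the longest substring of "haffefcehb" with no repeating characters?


Input: "haffefcehb"
Sliding window (track last position of each char):
  Position 0 ('h'): window [0,0] length 1 -- new best
  Position 1 ('a'): window [0,1] length 2 -- new best
  Position 2 ('f'): window [0,2] length 3 -- new best
  Position 3 ('f'): repeat (last at 2), move window start to 3
  Position 3 ('f'): window [3,3] length 1
  Position 4 ('e'): window [3,4] length 2
  Position 5 ('f'): repeat (last at 3), move window start to 4
  Position 5 ('f'): window [4,5] length 2
  Position 6 ('c'): window [4,6] length 3
  Position 7 ('e'): repeat (last at 4), move window start to 5
  Position 7 ('e'): window [5,7] length 3
  Position 8 ('h'): window [5,8] length 4 -- new best
  Position 9 ('b'): window [5,9] length 5 -- new best
Longest substring with no repeats: "fcehb" with length 5

5


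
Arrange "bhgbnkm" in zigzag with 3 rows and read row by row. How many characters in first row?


Zigzag "bhgbnkm" into 3 rows:
Placing characters:
  'b' => row 0
  'h' => row 1
  'g' => row 2
  'b' => row 1
  'n' => row 0
  'k' => row 1
  'm' => row 2
Rows:
  Row 0: "bn"
  Row 1: "hbk"
  Row 2: "gm"
First row length: 2

2


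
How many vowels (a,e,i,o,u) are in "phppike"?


Input: phppike
Checking each character:
  'p' at position 0: consonant
  'h' at position 1: consonant
  'p' at position 2: consonant
  'p' at position 3: consonant
  'i' at position 4: vowel (running total: 1)
  'k' at position 5: consonant
  'e' at position 6: vowel (running total: 2)
Total vowels: 2

2


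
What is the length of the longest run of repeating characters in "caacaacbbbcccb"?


Input: "caacaacbbbcccb"
Scanning for longest run:
  Position 1 ('a'): new char, reset run to 1
  Position 2 ('a'): continues run of 'a', length=2
  Position 3 ('c'): new char, reset run to 1
  Position 4 ('a'): new char, reset run to 1
  Position 5 ('a'): continues run of 'a', length=2
  Position 6 ('c'): new char, reset run to 1
  Position 7 ('b'): new char, reset run to 1
  Position 8 ('b'): continues run of 'b', length=2
  Position 9 ('b'): continues run of 'b', length=3
  Position 10 ('c'): new char, reset run to 1
  Position 11 ('c'): continues run of 'c', length=2
  Position 12 ('c'): continues run of 'c', length=3
  Position 13 ('b'): new char, reset run to 1
Longest run: 'b' with length 3

3


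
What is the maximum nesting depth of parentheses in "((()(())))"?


Input: "((()(())))"
Tracking depth:
  Position 0 '(': depth becomes 1
  Position 1 '(': depth becomes 2
  Position 2 '(': depth becomes 3
  Position 3 ')': depth becomes 2
  Position 4 '(': depth becomes 3
  Position 5 '(': depth becomes 4
  Position 6 ')': depth becomes 3
  Position 7 ')': depth becomes 2
  Position 8 ')': depth becomes 1
  Position 9 ')': depth becomes 0
Maximum depth reached: 4

4


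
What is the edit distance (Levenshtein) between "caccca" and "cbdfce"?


Computing edit distance: "caccca" -> "cbdfce"
DP table:
           c    b    d    f    c    e
      0    1    2    3    4    5    6
  c   1    0    1    2    3    4    5
  a   2    1    1    2    3    4    5
  c   3    2    2    2    3    3    4
  c   4    3    3    3    3    3    4
  c   5    4    4    4    4    3    4
  a   6    5    5    5    5    4    4
Edit distance = dp[6][6] = 4

4
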